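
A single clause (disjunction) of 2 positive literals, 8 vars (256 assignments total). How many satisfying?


Step 1: Total=2^8=256
Step 2: Unsat when all 2 false: 2^6=64
Step 3: Sat=256-64=192

192


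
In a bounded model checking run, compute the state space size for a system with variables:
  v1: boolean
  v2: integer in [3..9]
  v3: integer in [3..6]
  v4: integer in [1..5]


State space = product of domain sizes of all variables.
Domain sizes:
  v1 (boolean): 2
  v2 (integer in [3..9]): 7
  v3 (integer in [3..6]): 4
  v4 (integer in [1..5]): 5
Product = 2 * 7 * 4 * 5 = 280

280


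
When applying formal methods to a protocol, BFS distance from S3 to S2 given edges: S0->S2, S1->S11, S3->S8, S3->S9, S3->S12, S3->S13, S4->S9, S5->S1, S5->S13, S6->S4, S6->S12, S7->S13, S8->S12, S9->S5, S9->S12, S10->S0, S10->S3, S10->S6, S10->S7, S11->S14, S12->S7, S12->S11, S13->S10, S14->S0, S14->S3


BFS layer-by-layer from S3:
  dist 0: {S3}
  dist 1: {S8, S9, S12, S13}
  dist 2: {S5, S7, S10, S11}
  dist 3: {S0, S1, S6, S14}
  dist 4: {S2, S4}
  -> S2 reached at distance 4
Shortest path length = 4

4


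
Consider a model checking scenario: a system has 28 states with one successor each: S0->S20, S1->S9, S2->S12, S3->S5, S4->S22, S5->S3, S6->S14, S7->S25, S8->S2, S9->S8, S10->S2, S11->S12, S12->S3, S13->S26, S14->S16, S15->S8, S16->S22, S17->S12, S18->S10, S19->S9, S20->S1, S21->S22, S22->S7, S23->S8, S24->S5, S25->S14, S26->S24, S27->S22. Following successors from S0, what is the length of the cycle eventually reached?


Trace from S0 until a state repeats:
  S0 -> S20 -> S1 -> S9 -> S8 -> S2 -> S12 -> S3 -> S5 -> S3
S3 first seen at step 7, revisited at step 9.
Cycle length = 9 - 7 = 2

2


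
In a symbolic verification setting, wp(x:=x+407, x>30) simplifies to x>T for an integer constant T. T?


Formula: wp(x:=E, P) = P[E/x] (substitute E for x in postcondition)
Step 1: Postcondition: x>30
Step 2: Substitute x+407 for x: x+407>30
Step 3: Solve for x: x > 30-407 = -377

-377


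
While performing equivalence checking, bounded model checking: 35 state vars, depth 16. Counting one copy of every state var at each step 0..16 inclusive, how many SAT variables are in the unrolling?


BMC unrolls to depth k, creating one copy of each state var for steps 0..k.
Step count = 16 + 1 = 17 (steps 0 through 16)
Vars per step = 35
Total = 35 * 17 = 595

595


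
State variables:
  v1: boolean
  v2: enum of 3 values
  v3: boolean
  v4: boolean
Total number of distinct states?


State space = product of domain sizes of all variables.
Domain sizes:
  v1 (boolean): 2
  v2 (enum of 3 values): 3
  v3 (boolean): 2
  v4 (boolean): 2
Product = 2 * 3 * 2 * 2 = 24

24


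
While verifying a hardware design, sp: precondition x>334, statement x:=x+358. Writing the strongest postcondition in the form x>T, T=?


Formula: sp(P, x:=E) = exists old_x. (x = E[old_x/x]) AND P[old_x/x] (old_x is the value of x before the assignment; eliminate old_x by solving x = E[old_x/x] for old_x)
Step 1: Precondition P: x>334, i.e. old_x > 334
Step 2: Assignment gives x = old_x + 358, so old_x = x - 358
Step 3: Substitute into P: x - 358 > 334
Step 4: Simplify: x > 334+358 = 692

692


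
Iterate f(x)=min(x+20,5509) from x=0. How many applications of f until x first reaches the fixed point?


Step 1: x=0, cap=5509, increment=20
Step 2: x grows by 20 each step until capped at 5509; fixed point is x=5509
Step 3: iterations = ceil(5509/20) = 276

276


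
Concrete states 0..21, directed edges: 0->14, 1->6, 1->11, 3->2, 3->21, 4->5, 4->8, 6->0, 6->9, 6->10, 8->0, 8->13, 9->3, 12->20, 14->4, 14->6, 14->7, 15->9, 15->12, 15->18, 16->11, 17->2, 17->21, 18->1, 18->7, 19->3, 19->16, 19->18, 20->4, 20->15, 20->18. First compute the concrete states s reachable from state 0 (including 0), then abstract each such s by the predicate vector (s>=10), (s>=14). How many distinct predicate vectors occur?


BFS from 0:
Concrete reachable: {0, 2, 3, 4, 5, 6, 7, 8, 9, 10, 13, 14, 21}
Abstract via predicates (s>=10), (s>=14):
  (0,0) <- {0, 2, 3, 4, 5, 6, 7, 8, 9}
  (1,0) <- {10, 13}
  (1,1) <- {14, 21}
Distinct abstract states = 3

3


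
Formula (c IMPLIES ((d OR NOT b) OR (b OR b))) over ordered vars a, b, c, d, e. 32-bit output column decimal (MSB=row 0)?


Formula: (c IMPLIES ((d OR NOT b) OR (b OR b))) over a, b, c, d, e (32 rows)
Evaluate each row (bits = a,b,c,d,e, MSB first):
  row 0 [00000]: (0 IMPLIES ((0 OR NOT 0) OR (0 OR 0))) -> 1
  row 1 [00001]: (0 IMPLIES ((0 OR NOT 0) OR (0 OR 0))) -> 1
  row 2 [00010]: (0 IMPLIES ((1 OR NOT 0) OR (0 OR 0))) -> 1
  row 3 [00011]: (0 IMPLIES ((1 OR NOT 0) OR (0 OR 0))) -> 1
  row 4 [00100]: (1 IMPLIES ((0 OR NOT 0) OR (0 OR 0))) -> 1
  row 5 [00101]: (1 IMPLIES ((0 OR NOT 0) OR (0 OR 0))) -> 1
  row 6 [00110]: (1 IMPLIES ((1 OR NOT 0) OR (0 OR 0))) -> 1
  row 7 [00111]: (1 IMPLIES ((1 OR NOT 0) OR (0 OR 0))) -> 1
  row 8 [01000]: (0 IMPLIES ((0 OR NOT 1) OR (1 OR 1))) -> 1
  row 9 [01001]: (0 IMPLIES ((0 OR NOT 1) OR (1 OR 1))) -> 1
  row 10 [01010]: (0 IMPLIES ((1 OR NOT 1) OR (1 OR 1))) -> 1
  row 11 [01011]: (0 IMPLIES ((1 OR NOT 1) OR (1 OR 1))) -> 1
  row 12 [01100]: (1 IMPLIES ((0 OR NOT 1) OR (1 OR 1))) -> 1
  row 13 [01101]: (1 IMPLIES ((0 OR NOT 1) OR (1 OR 1))) -> 1
  row 14 [01110]: (1 IMPLIES ((1 OR NOT 1) OR (1 OR 1))) -> 1
  row 15 [01111]: (1 IMPLIES ((1 OR NOT 1) OR (1 OR 1))) -> 1
  row 16 [10000]: (0 IMPLIES ((0 OR NOT 0) OR (0 OR 0))) -> 1
  row 17 [10001]: (0 IMPLIES ((0 OR NOT 0) OR (0 OR 0))) -> 1
  row 18 [10010]: (0 IMPLIES ((1 OR NOT 0) OR (0 OR 0))) -> 1
  row 19 [10011]: (0 IMPLIES ((1 OR NOT 0) OR (0 OR 0))) -> 1
  row 20 [10100]: (1 IMPLIES ((0 OR NOT 0) OR (0 OR 0))) -> 1
  row 21 [10101]: (1 IMPLIES ((0 OR NOT 0) OR (0 OR 0))) -> 1
  row 22 [10110]: (1 IMPLIES ((1 OR NOT 0) OR (0 OR 0))) -> 1
  row 23 [10111]: (1 IMPLIES ((1 OR NOT 0) OR (0 OR 0))) -> 1
  row 24 [11000]: (0 IMPLIES ((0 OR NOT 1) OR (1 OR 1))) -> 1
  row 25 [11001]: (0 IMPLIES ((0 OR NOT 1) OR (1 OR 1))) -> 1
  row 26 [11010]: (0 IMPLIES ((1 OR NOT 1) OR (1 OR 1))) -> 1
  row 27 [11011]: (0 IMPLIES ((1 OR NOT 1) OR (1 OR 1))) -> 1
  row 28 [11100]: (1 IMPLIES ((0 OR NOT 1) OR (1 OR 1))) -> 1
  row 29 [11101]: (1 IMPLIES ((0 OR NOT 1) OR (1 OR 1))) -> 1
  row 30 [11110]: (1 IMPLIES ((1 OR NOT 1) OR (1 OR 1))) -> 1
  row 31 [11111]: (1 IMPLIES ((1 OR NOT 1) OR (1 OR 1))) -> 1
Full result column, 4 rows per line (a,b,c fixed per line; d,e runs 00..11 left to right):
  rows 0-3 [a,b,c=000]: 1111  = hex F
  rows 4-7 [a,b,c=001]: 1111  = hex F
  rows 8-11 [a,b,c=010]: 1111  = hex F
  rows 12-15 [a,b,c=011]: 1111  = hex F
  rows 16-19 [a,b,c=100]: 1111  = hex F
  rows 20-23 [a,b,c=101]: 1111  = hex F
  rows 24-27 [a,b,c=110]: 1111  = hex F
  rows 28-31 [a,b,c=111]: 1111  = hex F
Output column (row 0 .. row 31) = 11111111111111111111111111111111
Output column grouped in 4s = 1111 1111 1111 1111 1111 1111 1111 1111 = 0xFFFFFFFF
Convert to decimal digit by digit (value = value*16 + digit):
  F -> 15
  15*16 + 15 (F) = 255
  255*16 + 15 (F) = 4095
  4095*16 + 15 (F) = 65535
  65535*16 + 15 (F) = 1048575
  1048575*16 + 15 (F) = 16777215
  16777215*16 + 15 (F) = 268435455
  268435455*16 + 15 (F) = 4294967295
Decimal = 4294967295

4294967295


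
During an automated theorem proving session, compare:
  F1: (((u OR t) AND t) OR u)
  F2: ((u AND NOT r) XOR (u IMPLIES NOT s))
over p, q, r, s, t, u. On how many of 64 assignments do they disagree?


F1 = (((u OR t) AND t) OR u)
F2 = ((u AND NOT r) XOR (u IMPLIES NOT s))
Evaluate both on each of 64 rows (bits = p,q,r,s,t,u):
  row 0 [000000]: F1=0 F2=1 (differ) -> 1
  row 1 [000001]: F1=1 F2=0 (differ) -> 1
  row 2 [000010]: F1=1 F2=1 -> 0
  row 3 [000011]: F1=1 F2=0 (differ) -> 1
  row 4 [000100]: F1=0 F2=1 (differ) -> 1
  (every remaining row is evaluated the same way; all 64 results are listed next)
Full result column, 8 rows per line (p,q,r fixed per line; s,t,u runs 000..111 left to right):
  rows 0-7 [p,q,r=000]: 11011000  (ones: 4)
  rows 8-15 [p,q,r=001]: 10001101  (ones: 4)
  rows 16-23 [p,q,r=010]: 11011000  (ones: 4)
  rows 24-31 [p,q,r=011]: 10001101  (ones: 4)
  rows 32-39 [p,q,r=100]: 11011000  (ones: 4)
  rows 40-47 [p,q,r=101]: 10001101  (ones: 4)
  rows 48-55 [p,q,r=110]: 11011000  (ones: 4)
  rows 56-63 [p,q,r=111]: 10001101  (ones: 4)
Disagreements = 4+4+4+4+4+4+4+4 = 32

32


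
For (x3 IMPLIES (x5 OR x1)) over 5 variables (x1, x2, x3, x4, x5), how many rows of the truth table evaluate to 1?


Formula: (x3 IMPLIES (x5 OR x1)) over 5 vars (32 rows)
Evaluate each row (x1, x2, x3, x4, x5 as bits, MSB first):
  row 0 [00000]: (0 IMPLIES (0 OR 0)) -> 1
  row 1 [00001]: (0 IMPLIES (1 OR 0)) -> 1
  row 2 [00010]: (0 IMPLIES (0 OR 0)) -> 1
  row 3 [00011]: (0 IMPLIES (1 OR 0)) -> 1
  row 4 [00100]: (1 IMPLIES (0 OR 0)) -> 0
  row 5 [00101]: (1 IMPLIES (1 OR 0)) -> 1
  row 6 [00110]: (1 IMPLIES (0 OR 0)) -> 0
  row 7 [00111]: (1 IMPLIES (1 OR 0)) -> 1
  row 8 [01000]: (0 IMPLIES (0 OR 0)) -> 1
  row 9 [01001]: (0 IMPLIES (1 OR 0)) -> 1
  row 10 [01010]: (0 IMPLIES (0 OR 0)) -> 1
  row 11 [01011]: (0 IMPLIES (1 OR 0)) -> 1
  row 12 [01100]: (1 IMPLIES (0 OR 0)) -> 0
  row 13 [01101]: (1 IMPLIES (1 OR 0)) -> 1
  row 14 [01110]: (1 IMPLIES (0 OR 0)) -> 0
  row 15 [01111]: (1 IMPLIES (1 OR 0)) -> 1
  row 16 [10000]: (0 IMPLIES (0 OR 1)) -> 1
  row 17 [10001]: (0 IMPLIES (1 OR 1)) -> 1
  row 18 [10010]: (0 IMPLIES (0 OR 1)) -> 1
  row 19 [10011]: (0 IMPLIES (1 OR 1)) -> 1
  row 20 [10100]: (1 IMPLIES (0 OR 1)) -> 1
  row 21 [10101]: (1 IMPLIES (1 OR 1)) -> 1
  row 22 [10110]: (1 IMPLIES (0 OR 1)) -> 1
  row 23 [10111]: (1 IMPLIES (1 OR 1)) -> 1
  row 24 [11000]: (0 IMPLIES (0 OR 1)) -> 1
  row 25 [11001]: (0 IMPLIES (1 OR 1)) -> 1
  row 26 [11010]: (0 IMPLIES (0 OR 1)) -> 1
  row 27 [11011]: (0 IMPLIES (1 OR 1)) -> 1
  row 28 [11100]: (1 IMPLIES (0 OR 1)) -> 1
  row 29 [11101]: (1 IMPLIES (1 OR 1)) -> 1
  row 30 [11110]: (1 IMPLIES (0 OR 1)) -> 1
  row 31 [11111]: (1 IMPLIES (1 OR 1)) -> 1
Full result column, 8 rows per line (x1,x2 fixed per line; x3,x4,x5 runs 000..111 left to right):
  rows 0-7 [x1,x2=00]: 11110101  (ones: 6)
  rows 8-15 [x1,x2=01]: 11110101  (ones: 6)
  rows 16-23 [x1,x2=10]: 11111111  (ones: 8)
  rows 24-31 [x1,x2=11]: 11111111  (ones: 8)
Count of 1-rows = 6+6+8+8 = 28

28


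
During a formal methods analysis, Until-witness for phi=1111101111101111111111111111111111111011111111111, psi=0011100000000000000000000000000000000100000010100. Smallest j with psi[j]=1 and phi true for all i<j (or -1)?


(phi U psi) at 0: need smallest j with psi[j]=1 and phi[i]=1 for all i in [0,j).
Scan from step 0:
  step 0: phi=1, psi=0 -> continue
  step 1: phi=1, psi=0 -> continue
  step 2: psi=1 and phi held for [0,2) -> witness found
Witness step = 2

2


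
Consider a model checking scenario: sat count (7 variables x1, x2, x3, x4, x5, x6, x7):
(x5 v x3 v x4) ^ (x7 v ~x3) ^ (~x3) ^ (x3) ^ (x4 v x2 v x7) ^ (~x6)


CNF with 6 clauses over 7 vars (128 assignments).
An assignment satisfies CNF iff every clause has >=1 true literal.
Check each row (bits = x1,x2,x3,x4,x5,x6,x7; clause T/F shown):
  row 0 [0000000]: clauses=FTTFFT -> 0
  row 1 [0000001]: clauses=FTTFTT -> 0
  row 2 [0000010]: clauses=FTTFFF -> 0
  row 3 [0000011]: clauses=FTTFTF -> 0
  row 4 [0000100]: clauses=TTTFFT -> 0
  (every remaining row is evaluated the same way; all 128 results are listed next)
Full result column, 8 rows per line (x1,x2,x3,x4 fixed per line; x5,x6,x7 runs 000..111 left to right):
  rows 0-7 [x1,x2,x3,x4=0000]: 00000000  (ones: 0)
  rows 8-15 [x1,x2,x3,x4=0001]: 00000000  (ones: 0)
  rows 16-23 [x1,x2,x3,x4=0010]: 00000000  (ones: 0)
  rows 24-31 [x1,x2,x3,x4=0011]: 00000000  (ones: 0)
  rows 32-39 [x1,x2,x3,x4=0100]: 00000000  (ones: 0)
  rows 40-47 [x1,x2,x3,x4=0101]: 00000000  (ones: 0)
  rows 48-55 [x1,x2,x3,x4=0110]: 00000000  (ones: 0)
  rows 56-63 [x1,x2,x3,x4=0111]: 00000000  (ones: 0)
  rows 64-71 [x1,x2,x3,x4=1000]: 00000000  (ones: 0)
  rows 72-79 [x1,x2,x3,x4=1001]: 00000000  (ones: 0)
  rows 80-87 [x1,x2,x3,x4=1010]: 00000000  (ones: 0)
  rows 88-95 [x1,x2,x3,x4=1011]: 00000000  (ones: 0)
  rows 96-103 [x1,x2,x3,x4=1100]: 00000000  (ones: 0)
  rows 104-111 [x1,x2,x3,x4=1101]: 00000000  (ones: 0)
  rows 112-119 [x1,x2,x3,x4=1110]: 00000000  (ones: 0)
  rows 120-127 [x1,x2,x3,x4=1111]: 00000000  (ones: 0)
Satisfying assignments = 0+0+0+0+0+0+0+0+0+0+0+0+0+0+0+0 = 0

0


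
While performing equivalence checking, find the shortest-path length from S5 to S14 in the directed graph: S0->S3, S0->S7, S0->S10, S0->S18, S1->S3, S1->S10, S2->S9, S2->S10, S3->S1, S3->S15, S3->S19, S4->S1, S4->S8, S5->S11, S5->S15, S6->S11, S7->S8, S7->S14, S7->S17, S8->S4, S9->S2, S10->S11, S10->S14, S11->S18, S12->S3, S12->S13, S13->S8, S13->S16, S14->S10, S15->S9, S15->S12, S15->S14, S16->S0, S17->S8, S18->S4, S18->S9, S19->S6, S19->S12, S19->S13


BFS layer-by-layer from S5:
  dist 0: {S5}
  dist 1: {S11, S15}
  dist 2: {S9, S12, S14, S18}
  -> S14 reached at distance 2
Shortest path length = 2

2


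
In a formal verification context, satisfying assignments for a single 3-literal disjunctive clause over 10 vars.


Step 1: Total=2^10=1024
Step 2: Unsat when all 3 false: 2^7=128
Step 3: Sat=1024-128=896

896


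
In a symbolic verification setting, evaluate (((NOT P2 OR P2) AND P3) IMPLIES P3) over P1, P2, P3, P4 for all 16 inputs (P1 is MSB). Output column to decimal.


Formula: (((NOT P2 OR P2) AND P3) IMPLIES P3) over P1, P2, P3, P4 (16 rows)
Evaluate each row (bits = P1,P2,P3,P4, MSB first):
  row 0 [0000]: (((NOT 0 OR 0) AND 0) IMPLIES 0) -> 1
  row 1 [0001]: (((NOT 0 OR 0) AND 0) IMPLIES 0) -> 1
  row 2 [0010]: (((NOT 0 OR 0) AND 1) IMPLIES 1) -> 1
  row 3 [0011]: (((NOT 0 OR 0) AND 1) IMPLIES 1) -> 1
  row 4 [0100]: (((NOT 1 OR 1) AND 0) IMPLIES 0) -> 1
  row 5 [0101]: (((NOT 1 OR 1) AND 0) IMPLIES 0) -> 1
  row 6 [0110]: (((NOT 1 OR 1) AND 1) IMPLIES 1) -> 1
  row 7 [0111]: (((NOT 1 OR 1) AND 1) IMPLIES 1) -> 1
  row 8 [1000]: (((NOT 0 OR 0) AND 0) IMPLIES 0) -> 1
  row 9 [1001]: (((NOT 0 OR 0) AND 0) IMPLIES 0) -> 1
  row 10 [1010]: (((NOT 0 OR 0) AND 1) IMPLIES 1) -> 1
  row 11 [1011]: (((NOT 0 OR 0) AND 1) IMPLIES 1) -> 1
  row 12 [1100]: (((NOT 1 OR 1) AND 0) IMPLIES 0) -> 1
  row 13 [1101]: (((NOT 1 OR 1) AND 0) IMPLIES 0) -> 1
  row 14 [1110]: (((NOT 1 OR 1) AND 1) IMPLIES 1) -> 1
  row 15 [1111]: (((NOT 1 OR 1) AND 1) IMPLIES 1) -> 1
Full result column, 4 rows per line (P1,P2 fixed per line; P3,P4 runs 00..11 left to right):
  rows 0-3 [P1,P2=00]: 1111  = hex F
  rows 4-7 [P1,P2=01]: 1111  = hex F
  rows 8-11 [P1,P2=10]: 1111  = hex F
  rows 12-15 [P1,P2=11]: 1111  = hex F
Output column (row 0 .. row 15) = 1111111111111111
Output column grouped in 4s = 1111 1111 1111 1111 = 0xFFFF
Convert to decimal digit by digit (value = value*16 + digit):
  F -> 15
  15*16 + 15 (F) = 255
  255*16 + 15 (F) = 4095
  4095*16 + 15 (F) = 65535
Decimal = 65535

65535


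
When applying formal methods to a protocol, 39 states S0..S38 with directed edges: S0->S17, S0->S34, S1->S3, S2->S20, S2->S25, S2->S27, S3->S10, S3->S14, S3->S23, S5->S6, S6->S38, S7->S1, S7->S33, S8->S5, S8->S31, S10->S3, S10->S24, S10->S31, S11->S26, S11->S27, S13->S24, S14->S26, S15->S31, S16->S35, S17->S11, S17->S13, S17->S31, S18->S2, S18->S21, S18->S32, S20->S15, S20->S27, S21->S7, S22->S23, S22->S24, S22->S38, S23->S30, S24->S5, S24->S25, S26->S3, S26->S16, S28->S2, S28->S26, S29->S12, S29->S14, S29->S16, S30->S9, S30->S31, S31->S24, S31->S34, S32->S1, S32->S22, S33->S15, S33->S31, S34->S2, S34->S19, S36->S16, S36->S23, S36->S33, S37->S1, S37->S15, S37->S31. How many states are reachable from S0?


BFS from S0:
  layer 0: {S0}
  layer 1: {S17, S34}
  layer 2: {S2, S11, S13, S19, S31}
  layer 3: {S20, S24, S25, S26, S27}
  layer 4: {S3, S5, S15, S16}
  layer 5: {S6, S10, S14, S23, S35}
  layer 6: {S30, S38}
  layer 7: {S9}
Reachable set: {S0, S2, S3, S5, S6, S9, S10, S11, S13, S14, S15, S16, S17, S19, S20, S23, S24, S25, S26, S27, S30, S31, S34, S35, S38}
Count = 25

25


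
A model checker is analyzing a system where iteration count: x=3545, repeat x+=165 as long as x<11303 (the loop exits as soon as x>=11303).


Step 1: x goes from 3545 toward 11303 by 165; the body runs while x<11303, so iterations = ceil((bound-start)/step)
Step 2: Distance=7758
Step 3: ceil(7758/165)=48

48


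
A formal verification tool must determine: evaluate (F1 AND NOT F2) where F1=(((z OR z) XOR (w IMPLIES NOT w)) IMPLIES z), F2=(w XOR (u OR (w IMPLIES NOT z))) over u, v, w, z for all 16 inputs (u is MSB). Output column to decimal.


F1 = (((z OR z) XOR (w IMPLIES NOT w)) IMPLIES z)
F2 = (w XOR (u OR (w IMPLIES NOT z)))
Counterexample to F1=>F2 is where F1=1 and F2=0.
Evaluate each row (bits = u,v,w,z, MSB first):
  row 0 [0000]: F1=0 F2=1 -> F1&~F2 -> 0
  row 1 [0001]: F1=1 F2=1 -> F1&~F2 -> 0
  row 2 [0010]: F1=1 F2=0 -> F1&~F2 -> 1
  row 3 [0011]: F1=1 F2=1 -> F1&~F2 -> 0
  row 4 [0100]: F1=0 F2=1 -> F1&~F2 -> 0
  row 5 [0101]: F1=1 F2=1 -> F1&~F2 -> 0
  row 6 [0110]: F1=1 F2=0 -> F1&~F2 -> 1
  row 7 [0111]: F1=1 F2=1 -> F1&~F2 -> 0
  row 8 [1000]: F1=0 F2=1 -> F1&~F2 -> 0
  row 9 [1001]: F1=1 F2=1 -> F1&~F2 -> 0
  row 10 [1010]: F1=1 F2=0 -> F1&~F2 -> 1
  row 11 [1011]: F1=1 F2=0 -> F1&~F2 -> 1
  row 12 [1100]: F1=0 F2=1 -> F1&~F2 -> 0
  row 13 [1101]: F1=1 F2=1 -> F1&~F2 -> 0
  row 14 [1110]: F1=1 F2=0 -> F1&~F2 -> 1
  row 15 [1111]: F1=1 F2=0 -> F1&~F2 -> 1
Full result column, 4 rows per line (u,v fixed per line; w,z runs 00..11 left to right):
  rows 0-3 [u,v=00]: 0010  = hex 2
  rows 4-7 [u,v=01]: 0010  = hex 2
  rows 8-11 [u,v=10]: 0011  = hex 3
  rows 12-15 [u,v=11]: 0011  = hex 3
Counterexample vector (row 0 .. row 15) = 0010001000110011
Output column grouped in 4s = 0010 0010 0011 0011 = 0x2233
Convert to decimal digit by digit (value = value*16 + digit):
  2 -> 2
  2*16 + 2 = 34
  34*16 + 3 = 547
  547*16 + 3 = 8755
Decimal = 8755

8755


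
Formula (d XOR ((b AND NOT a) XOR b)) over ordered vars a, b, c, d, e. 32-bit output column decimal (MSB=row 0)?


Formula: (d XOR ((b AND NOT a) XOR b)) over a, b, c, d, e (32 rows)
Evaluate each row (bits = a,b,c,d,e, MSB first):
  row 0 [00000]: (0 XOR ((0 AND NOT 0) XOR 0)) -> 0
  row 1 [00001]: (0 XOR ((0 AND NOT 0) XOR 0)) -> 0
  row 2 [00010]: (1 XOR ((0 AND NOT 0) XOR 0)) -> 1
  row 3 [00011]: (1 XOR ((0 AND NOT 0) XOR 0)) -> 1
  row 4 [00100]: (0 XOR ((0 AND NOT 0) XOR 0)) -> 0
  row 5 [00101]: (0 XOR ((0 AND NOT 0) XOR 0)) -> 0
  row 6 [00110]: (1 XOR ((0 AND NOT 0) XOR 0)) -> 1
  row 7 [00111]: (1 XOR ((0 AND NOT 0) XOR 0)) -> 1
  row 8 [01000]: (0 XOR ((1 AND NOT 0) XOR 1)) -> 0
  row 9 [01001]: (0 XOR ((1 AND NOT 0) XOR 1)) -> 0
  row 10 [01010]: (1 XOR ((1 AND NOT 0) XOR 1)) -> 1
  row 11 [01011]: (1 XOR ((1 AND NOT 0) XOR 1)) -> 1
  row 12 [01100]: (0 XOR ((1 AND NOT 0) XOR 1)) -> 0
  row 13 [01101]: (0 XOR ((1 AND NOT 0) XOR 1)) -> 0
  row 14 [01110]: (1 XOR ((1 AND NOT 0) XOR 1)) -> 1
  row 15 [01111]: (1 XOR ((1 AND NOT 0) XOR 1)) -> 1
  row 16 [10000]: (0 XOR ((0 AND NOT 1) XOR 0)) -> 0
  row 17 [10001]: (0 XOR ((0 AND NOT 1) XOR 0)) -> 0
  row 18 [10010]: (1 XOR ((0 AND NOT 1) XOR 0)) -> 1
  row 19 [10011]: (1 XOR ((0 AND NOT 1) XOR 0)) -> 1
  row 20 [10100]: (0 XOR ((0 AND NOT 1) XOR 0)) -> 0
  row 21 [10101]: (0 XOR ((0 AND NOT 1) XOR 0)) -> 0
  row 22 [10110]: (1 XOR ((0 AND NOT 1) XOR 0)) -> 1
  row 23 [10111]: (1 XOR ((0 AND NOT 1) XOR 0)) -> 1
  row 24 [11000]: (0 XOR ((1 AND NOT 1) XOR 1)) -> 1
  row 25 [11001]: (0 XOR ((1 AND NOT 1) XOR 1)) -> 1
  row 26 [11010]: (1 XOR ((1 AND NOT 1) XOR 1)) -> 0
  row 27 [11011]: (1 XOR ((1 AND NOT 1) XOR 1)) -> 0
  row 28 [11100]: (0 XOR ((1 AND NOT 1) XOR 1)) -> 1
  row 29 [11101]: (0 XOR ((1 AND NOT 1) XOR 1)) -> 1
  row 30 [11110]: (1 XOR ((1 AND NOT 1) XOR 1)) -> 0
  row 31 [11111]: (1 XOR ((1 AND NOT 1) XOR 1)) -> 0
Full result column, 4 rows per line (a,b,c fixed per line; d,e runs 00..11 left to right):
  rows 0-3 [a,b,c=000]: 0011  = hex 3
  rows 4-7 [a,b,c=001]: 0011  = hex 3
  rows 8-11 [a,b,c=010]: 0011  = hex 3
  rows 12-15 [a,b,c=011]: 0011  = hex 3
  rows 16-19 [a,b,c=100]: 0011  = hex 3
  rows 20-23 [a,b,c=101]: 0011  = hex 3
  rows 24-27 [a,b,c=110]: 1100  = hex C
  rows 28-31 [a,b,c=111]: 1100  = hex C
Output column (row 0 .. row 31) = 00110011001100110011001111001100
Output column grouped in 4s = 0011 0011 0011 0011 0011 0011 1100 1100 = 0x333333CC
Convert to decimal digit by digit (value = value*16 + digit):
  3 -> 3
  3*16 + 3 = 51
  51*16 + 3 = 819
  819*16 + 3 = 13107
  13107*16 + 3 = 209715
  209715*16 + 3 = 3355443
  3355443*16 + 12 (C) = 53687100
  53687100*16 + 12 (C) = 858993612
Decimal = 858993612

858993612


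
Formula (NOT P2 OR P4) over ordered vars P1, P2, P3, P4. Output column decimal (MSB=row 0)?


Formula: (NOT P2 OR P4) over P1, P2, P3, P4 (16 rows)
Evaluate each row (bits = P1,P2,P3,P4, MSB first):
  row 0 [0000]: (NOT 0 OR 0) -> 1
  row 1 [0001]: (NOT 0 OR 1) -> 1
  row 2 [0010]: (NOT 0 OR 0) -> 1
  row 3 [0011]: (NOT 0 OR 1) -> 1
  row 4 [0100]: (NOT 1 OR 0) -> 0
  row 5 [0101]: (NOT 1 OR 1) -> 1
  row 6 [0110]: (NOT 1 OR 0) -> 0
  row 7 [0111]: (NOT 1 OR 1) -> 1
  row 8 [1000]: (NOT 0 OR 0) -> 1
  row 9 [1001]: (NOT 0 OR 1) -> 1
  row 10 [1010]: (NOT 0 OR 0) -> 1
  row 11 [1011]: (NOT 0 OR 1) -> 1
  row 12 [1100]: (NOT 1 OR 0) -> 0
  row 13 [1101]: (NOT 1 OR 1) -> 1
  row 14 [1110]: (NOT 1 OR 0) -> 0
  row 15 [1111]: (NOT 1 OR 1) -> 1
Full result column, 4 rows per line (P1,P2 fixed per line; P3,P4 runs 00..11 left to right):
  rows 0-3 [P1,P2=00]: 1111  = hex F
  rows 4-7 [P1,P2=01]: 0101  = hex 5
  rows 8-11 [P1,P2=10]: 1111  = hex F
  rows 12-15 [P1,P2=11]: 0101  = hex 5
Output column (row 0 .. row 15) = 1111010111110101
Output column grouped in 4s = 1111 0101 1111 0101 = 0xF5F5
Convert to decimal digit by digit (value = value*16 + digit):
  F -> 15
  15*16 + 5 = 245
  245*16 + 15 (F) = 3935
  3935*16 + 5 = 62965
Decimal = 62965

62965


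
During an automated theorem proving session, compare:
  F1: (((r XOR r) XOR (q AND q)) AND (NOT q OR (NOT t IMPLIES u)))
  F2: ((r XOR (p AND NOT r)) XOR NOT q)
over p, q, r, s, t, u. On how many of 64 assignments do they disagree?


F1 = (((r XOR r) XOR (q AND q)) AND (NOT q OR (NOT t IMPLIES u)))
F2 = ((r XOR (p AND NOT r)) XOR NOT q)
Evaluate both on each of 64 rows (bits = p,q,r,s,t,u):
  row 0 [000000]: F1=0 F2=1 (differ) -> 1
  row 1 [000001]: F1=0 F2=1 (differ) -> 1
  row 2 [000010]: F1=0 F2=1 (differ) -> 1
  row 3 [000011]: F1=0 F2=1 (differ) -> 1
  row 4 [000100]: F1=0 F2=1 (differ) -> 1
  (every remaining row is evaluated the same way; all 64 results are listed next)
Full result column, 8 rows per line (p,q,r fixed per line; s,t,u runs 000..111 left to right):
  rows 0-7 [p,q,r=000]: 11111111  (ones: 8)
  rows 8-15 [p,q,r=001]: 00000000  (ones: 0)
  rows 16-23 [p,q,r=010]: 01110111  (ones: 6)
  rows 24-31 [p,q,r=011]: 10001000  (ones: 2)
  rows 32-39 [p,q,r=100]: 00000000  (ones: 0)
  rows 40-47 [p,q,r=101]: 00000000  (ones: 0)
  rows 48-55 [p,q,r=110]: 10001000  (ones: 2)
  rows 56-63 [p,q,r=111]: 10001000  (ones: 2)
Disagreements = 8+0+6+2+0+0+2+2 = 20

20


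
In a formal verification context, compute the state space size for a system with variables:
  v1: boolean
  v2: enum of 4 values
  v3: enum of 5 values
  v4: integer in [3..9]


State space = product of domain sizes of all variables.
Domain sizes:
  v1 (boolean): 2
  v2 (enum of 4 values): 4
  v3 (enum of 5 values): 5
  v4 (integer in [3..9]): 7
Product = 2 * 4 * 5 * 7 = 280

280


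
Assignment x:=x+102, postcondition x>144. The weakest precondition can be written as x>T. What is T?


Formula: wp(x:=E, P) = P[E/x] (substitute E for x in postcondition)
Step 1: Postcondition: x>144
Step 2: Substitute x+102 for x: x+102>144
Step 3: Solve for x: x > 144-102 = 42

42


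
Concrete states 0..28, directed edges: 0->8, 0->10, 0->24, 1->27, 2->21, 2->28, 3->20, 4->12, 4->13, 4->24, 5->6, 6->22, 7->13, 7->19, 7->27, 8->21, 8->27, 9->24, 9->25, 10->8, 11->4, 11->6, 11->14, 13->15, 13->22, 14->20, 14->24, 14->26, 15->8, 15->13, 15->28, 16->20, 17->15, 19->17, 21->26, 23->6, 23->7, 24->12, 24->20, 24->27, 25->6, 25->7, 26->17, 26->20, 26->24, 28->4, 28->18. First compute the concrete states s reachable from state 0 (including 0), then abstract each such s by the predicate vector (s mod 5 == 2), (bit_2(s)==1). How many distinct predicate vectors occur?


BFS from 0:
Concrete reachable: {0, 4, 8, 10, 12, 13, 15, 17, 18, 20, 21, 22, 24, 26, 27, 28}
Abstract via predicates (s mod 5 == 2), (bit_2(s)==1):
  (0,0) <- {0, 8, 10, 18, 24, 26}
  (0,1) <- {4, 13, 15, 20, 21, 28}
  (1,0) <- {17, 27}
  (1,1) <- {12, 22}
Distinct abstract states = 4

4


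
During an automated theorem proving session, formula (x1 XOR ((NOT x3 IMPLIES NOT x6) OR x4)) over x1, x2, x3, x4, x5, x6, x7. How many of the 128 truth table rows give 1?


Formula: (x1 XOR ((NOT x3 IMPLIES NOT x6) OR x4)) over 7 vars (128 rows)
Evaluate each row (x1, x2, x3, x4, x5, x6, x7 as bits, MSB first):
  row 0 [0000000]: (0 XOR ((NOT 0 IMPLIES NOT 0) OR 0)) -> 1
  row 1 [0000001]: (0 XOR ((NOT 0 IMPLIES NOT 0) OR 0)) -> 1
  row 2 [0000010]: (0 XOR ((NOT 0 IMPLIES NOT 1) OR 0)) -> 0
  row 3 [0000011]: (0 XOR ((NOT 0 IMPLIES NOT 1) OR 0)) -> 0
  row 4 [0000100]: (0 XOR ((NOT 0 IMPLIES NOT 0) OR 0)) -> 1
  (every remaining row is evaluated the same way; all 128 results are listed next)
Full result column, 8 rows per line (x1,x2,x3,x4 fixed per line; x5,x6,x7 runs 000..111 left to right):
  rows 0-7 [x1,x2,x3,x4=0000]: 11001100  (ones: 4)
  rows 8-15 [x1,x2,x3,x4=0001]: 11111111  (ones: 8)
  rows 16-23 [x1,x2,x3,x4=0010]: 11111111  (ones: 8)
  rows 24-31 [x1,x2,x3,x4=0011]: 11111111  (ones: 8)
  rows 32-39 [x1,x2,x3,x4=0100]: 11001100  (ones: 4)
  rows 40-47 [x1,x2,x3,x4=0101]: 11111111  (ones: 8)
  rows 48-55 [x1,x2,x3,x4=0110]: 11111111  (ones: 8)
  rows 56-63 [x1,x2,x3,x4=0111]: 11111111  (ones: 8)
  rows 64-71 [x1,x2,x3,x4=1000]: 00110011  (ones: 4)
  rows 72-79 [x1,x2,x3,x4=1001]: 00000000  (ones: 0)
  rows 80-87 [x1,x2,x3,x4=1010]: 00000000  (ones: 0)
  rows 88-95 [x1,x2,x3,x4=1011]: 00000000  (ones: 0)
  rows 96-103 [x1,x2,x3,x4=1100]: 00110011  (ones: 4)
  rows 104-111 [x1,x2,x3,x4=1101]: 00000000  (ones: 0)
  rows 112-119 [x1,x2,x3,x4=1110]: 00000000  (ones: 0)
  rows 120-127 [x1,x2,x3,x4=1111]: 00000000  (ones: 0)
Count of 1-rows = 4+8+8+8+4+8+8+8+4+0+0+0+4+0+0+0 = 64

64


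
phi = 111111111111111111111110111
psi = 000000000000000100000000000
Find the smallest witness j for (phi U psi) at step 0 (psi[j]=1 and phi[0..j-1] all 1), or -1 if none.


(phi U psi) at 0: need smallest j with psi[j]=1 and phi[i]=1 for all i in [0,j).
Scan from step 0:
  step 0: phi=1, psi=0 -> continue
  step 1: phi=1, psi=0 -> continue
  step 2: phi=1, psi=0 -> continue
  step 3: phi=1, psi=0 -> continue
  step 15: psi=1 and phi held for [0,15) -> witness found
Witness step = 15

15


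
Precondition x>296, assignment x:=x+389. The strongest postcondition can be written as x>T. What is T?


Formula: sp(P, x:=E) = exists old_x. (x = E[old_x/x]) AND P[old_x/x] (old_x is the value of x before the assignment; eliminate old_x by solving x = E[old_x/x] for old_x)
Step 1: Precondition P: x>296, i.e. old_x > 296
Step 2: Assignment gives x = old_x + 389, so old_x = x - 389
Step 3: Substitute into P: x - 389 > 296
Step 4: Simplify: x > 296+389 = 685

685


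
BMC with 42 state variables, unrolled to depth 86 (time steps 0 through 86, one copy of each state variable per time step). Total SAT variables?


BMC unrolls to depth k, creating one copy of each state var for steps 0..k.
Step count = 86 + 1 = 87 (steps 0 through 86)
Vars per step = 42
Total = 42 * 87 = 3654

3654


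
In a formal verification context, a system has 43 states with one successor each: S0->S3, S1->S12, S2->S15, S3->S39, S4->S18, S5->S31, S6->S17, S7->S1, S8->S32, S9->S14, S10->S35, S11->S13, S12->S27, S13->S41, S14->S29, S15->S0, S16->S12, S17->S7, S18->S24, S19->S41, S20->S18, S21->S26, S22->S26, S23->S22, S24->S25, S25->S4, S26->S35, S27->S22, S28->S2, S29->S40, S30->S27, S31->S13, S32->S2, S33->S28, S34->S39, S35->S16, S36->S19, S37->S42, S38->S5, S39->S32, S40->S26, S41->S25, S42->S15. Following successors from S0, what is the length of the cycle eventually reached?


Trace from S0 until a state repeats:
  S0 -> S3 -> S39 -> S32 -> S2 -> S15 -> S0
S0 first seen at step 0, revisited at step 6.
Cycle length = 6 - 0 = 6

6


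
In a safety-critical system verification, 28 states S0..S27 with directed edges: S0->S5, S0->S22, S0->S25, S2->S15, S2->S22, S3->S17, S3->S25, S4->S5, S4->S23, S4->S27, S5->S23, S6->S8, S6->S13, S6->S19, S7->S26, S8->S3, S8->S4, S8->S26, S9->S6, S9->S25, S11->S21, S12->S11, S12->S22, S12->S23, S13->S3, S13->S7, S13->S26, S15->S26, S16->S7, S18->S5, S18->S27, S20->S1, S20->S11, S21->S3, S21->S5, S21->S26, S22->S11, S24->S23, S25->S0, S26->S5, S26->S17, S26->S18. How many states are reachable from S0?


BFS from S0:
  layer 0: {S0}
  layer 1: {S5, S22, S25}
  layer 2: {S11, S23}
  layer 3: {S21}
  layer 4: {S3, S26}
  layer 5: {S17, S18}
  layer 6: {S27}
Reachable set: {S0, S3, S5, S11, S17, S18, S21, S22, S23, S25, S26, S27}
Count = 12

12


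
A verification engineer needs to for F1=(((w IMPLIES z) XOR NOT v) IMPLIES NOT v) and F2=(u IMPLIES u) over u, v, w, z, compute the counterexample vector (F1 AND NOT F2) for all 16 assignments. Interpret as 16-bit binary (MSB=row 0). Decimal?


F1 = (((w IMPLIES z) XOR NOT v) IMPLIES NOT v)
F2 = (u IMPLIES u)
Counterexample to F1=>F2 is where F1=1 and F2=0.
Evaluate each row (bits = u,v,w,z, MSB first):
  row 0 [0000]: F1=1 F2=1 -> F1&~F2 -> 0
  row 1 [0001]: F1=1 F2=1 -> F1&~F2 -> 0
  row 2 [0010]: F1=1 F2=1 -> F1&~F2 -> 0
  row 3 [0011]: F1=1 F2=1 -> F1&~F2 -> 0
  row 4 [0100]: F1=0 F2=1 -> F1&~F2 -> 0
  row 5 [0101]: F1=0 F2=1 -> F1&~F2 -> 0
  row 6 [0110]: F1=1 F2=1 -> F1&~F2 -> 0
  row 7 [0111]: F1=0 F2=1 -> F1&~F2 -> 0
  row 8 [1000]: F1=1 F2=1 -> F1&~F2 -> 0
  row 9 [1001]: F1=1 F2=1 -> F1&~F2 -> 0
  row 10 [1010]: F1=1 F2=1 -> F1&~F2 -> 0
  row 11 [1011]: F1=1 F2=1 -> F1&~F2 -> 0
  row 12 [1100]: F1=0 F2=1 -> F1&~F2 -> 0
  row 13 [1101]: F1=0 F2=1 -> F1&~F2 -> 0
  row 14 [1110]: F1=1 F2=1 -> F1&~F2 -> 0
  row 15 [1111]: F1=0 F2=1 -> F1&~F2 -> 0
Full result column, 4 rows per line (u,v fixed per line; w,z runs 00..11 left to right):
  rows 0-3 [u,v=00]: 0000  = hex 0
  rows 4-7 [u,v=01]: 0000  = hex 0
  rows 8-11 [u,v=10]: 0000  = hex 0
  rows 12-15 [u,v=11]: 0000  = hex 0
Counterexample vector (row 0 .. row 15) = 0000000000000000
Output column grouped in 4s = 0000 0000 0000 0000 = 0x0000
Convert to decimal digit by digit (value = value*16 + digit):
  0 -> 0
  0*16 + 0 = 0
  0*16 + 0 = 0
  0*16 + 0 = 0
Decimal = 0

0


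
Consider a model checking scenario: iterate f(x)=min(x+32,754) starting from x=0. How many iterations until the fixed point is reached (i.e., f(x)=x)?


Step 1: x=0, cap=754, increment=32
Step 2: x grows by 32 each step until capped at 754; fixed point is x=754
Step 3: iterations = ceil(754/32) = 24

24


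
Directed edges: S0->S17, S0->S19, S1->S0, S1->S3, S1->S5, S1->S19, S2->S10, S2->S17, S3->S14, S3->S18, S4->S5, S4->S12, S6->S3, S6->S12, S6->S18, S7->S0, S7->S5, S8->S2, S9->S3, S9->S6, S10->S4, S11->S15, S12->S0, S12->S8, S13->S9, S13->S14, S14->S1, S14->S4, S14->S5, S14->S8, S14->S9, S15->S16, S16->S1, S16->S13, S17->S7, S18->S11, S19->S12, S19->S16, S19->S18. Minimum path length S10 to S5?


BFS layer-by-layer from S10:
  dist 0: {S10}
  dist 1: {S4}
  dist 2: {S5, S12}
  -> S5 reached at distance 2
Shortest path length = 2

2


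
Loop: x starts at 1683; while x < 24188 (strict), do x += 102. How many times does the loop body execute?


Step 1: x goes from 1683 toward 24188 by 102; the body runs while x<24188, so iterations = ceil((bound-start)/step)
Step 2: Distance=22505
Step 3: ceil(22505/102)=221

221


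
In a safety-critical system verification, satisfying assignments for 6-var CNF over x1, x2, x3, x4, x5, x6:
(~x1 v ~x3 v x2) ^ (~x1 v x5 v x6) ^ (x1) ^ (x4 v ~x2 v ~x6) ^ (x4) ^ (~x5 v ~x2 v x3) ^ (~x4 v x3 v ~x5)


CNF with 7 clauses over 6 vars (64 assignments).
An assignment satisfies CNF iff every clause has >=1 true literal.
Check each row (bits = x1,x2,x3,x4,x5,x6; clause T/F shown):
  row 0 [000000]: clauses=TTFTFTT -> 0
  row 1 [000001]: clauses=TTFTFTT -> 0
  row 2 [000010]: clauses=TTFTFTT -> 0
  row 3 [000011]: clauses=TTFTFTT -> 0
  row 4 [000100]: clauses=TTFTTTT -> 0
  (every remaining row is evaluated the same way; all 64 results are listed next)
Full result column, 8 rows per line (x1,x2,x3 fixed per line; x4,x5,x6 runs 000..111 left to right):
  rows 0-7 [x1,x2,x3=000]: 00000000  (ones: 0)
  rows 8-15 [x1,x2,x3=001]: 00000000  (ones: 0)
  rows 16-23 [x1,x2,x3=010]: 00000000  (ones: 0)
  rows 24-31 [x1,x2,x3=011]: 00000000  (ones: 0)
  rows 32-39 [x1,x2,x3=100]: 00000100  (ones: 1)
  rows 40-47 [x1,x2,x3=101]: 00000000  (ones: 0)
  rows 48-55 [x1,x2,x3=110]: 00000100  (ones: 1)
  rows 56-63 [x1,x2,x3=111]: 00000111  (ones: 3)
Satisfying assignments = 0+0+0+0+1+0+1+3 = 5

5


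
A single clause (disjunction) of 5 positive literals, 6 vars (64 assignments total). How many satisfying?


Step 1: Total=2^6=64
Step 2: Unsat when all 5 false: 2^1=2
Step 3: Sat=64-2=62

62


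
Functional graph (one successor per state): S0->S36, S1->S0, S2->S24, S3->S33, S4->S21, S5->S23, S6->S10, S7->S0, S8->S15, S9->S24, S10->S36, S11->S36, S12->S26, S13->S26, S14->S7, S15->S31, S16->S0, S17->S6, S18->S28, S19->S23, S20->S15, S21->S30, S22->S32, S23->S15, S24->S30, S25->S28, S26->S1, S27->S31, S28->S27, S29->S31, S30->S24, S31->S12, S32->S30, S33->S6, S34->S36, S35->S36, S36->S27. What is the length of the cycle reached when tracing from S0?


Trace from S0 until a state repeats:
  S0 -> S36 -> S27 -> S31 -> S12 -> S26 -> S1 -> S0
S0 first seen at step 0, revisited at step 7.
Cycle length = 7 - 0 = 7

7


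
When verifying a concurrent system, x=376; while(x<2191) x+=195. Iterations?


Step 1: x goes from 376 toward 2191 by 195; the body runs while x<2191, so iterations = ceil((bound-start)/step)
Step 2: Distance=1815
Step 3: ceil(1815/195)=10

10


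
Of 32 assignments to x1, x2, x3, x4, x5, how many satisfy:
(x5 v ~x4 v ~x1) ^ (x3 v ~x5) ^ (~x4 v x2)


CNF with 3 clauses over 5 vars (32 assignments).
An assignment satisfies CNF iff every clause has >=1 true literal.
Check each row (bits = x1,x2,x3,x4,x5; clause T/F shown):
  row 0 [00000]: clauses=TTT -> 1
  row 1 [00001]: clauses=TFT -> 0
  row 2 [00010]: clauses=TTF -> 0
  row 3 [00011]: clauses=TFF -> 0
  row 4 [00100]: clauses=TTT -> 1
  row 5 [00101]: clauses=TTT -> 1
  row 6 [00110]: clauses=TTF -> 0
  row 7 [00111]: clauses=TTF -> 0
  row 8 [01000]: clauses=TTT -> 1
  row 9 [01001]: clauses=TFT -> 0
  row 10 [01010]: clauses=TTT -> 1
  row 11 [01011]: clauses=TFT -> 0
  row 12 [01100]: clauses=TTT -> 1
  row 13 [01101]: clauses=TTT -> 1
  row 14 [01110]: clauses=TTT -> 1
  row 15 [01111]: clauses=TTT -> 1
  row 16 [10000]: clauses=TTT -> 1
  row 17 [10001]: clauses=TFT -> 0
  row 18 [10010]: clauses=FTF -> 0
  row 19 [10011]: clauses=TFF -> 0
  row 20 [10100]: clauses=TTT -> 1
  row 21 [10101]: clauses=TTT -> 1
  row 22 [10110]: clauses=FTF -> 0
  row 23 [10111]: clauses=TTF -> 0
  row 24 [11000]: clauses=TTT -> 1
  row 25 [11001]: clauses=TFT -> 0
  row 26 [11010]: clauses=FTT -> 0
  row 27 [11011]: clauses=TFT -> 0
  row 28 [11100]: clauses=TTT -> 1
  row 29 [11101]: clauses=TTT -> 1
  row 30 [11110]: clauses=FTT -> 0
  row 31 [11111]: clauses=TTT -> 1
Full result column, 8 rows per line (x1,x2 fixed per line; x3,x4,x5 runs 000..111 left to right):
  rows 0-7 [x1,x2=00]: 10001100  (ones: 3)
  rows 8-15 [x1,x2=01]: 10101111  (ones: 6)
  rows 16-23 [x1,x2=10]: 10001100  (ones: 3)
  rows 24-31 [x1,x2=11]: 10001101  (ones: 4)
Satisfying assignments = 3+6+3+4 = 16

16


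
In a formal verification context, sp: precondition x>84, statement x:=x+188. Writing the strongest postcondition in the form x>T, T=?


Formula: sp(P, x:=E) = exists old_x. (x = E[old_x/x]) AND P[old_x/x] (old_x is the value of x before the assignment; eliminate old_x by solving x = E[old_x/x] for old_x)
Step 1: Precondition P: x>84, i.e. old_x > 84
Step 2: Assignment gives x = old_x + 188, so old_x = x - 188
Step 3: Substitute into P: x - 188 > 84
Step 4: Simplify: x > 84+188 = 272

272


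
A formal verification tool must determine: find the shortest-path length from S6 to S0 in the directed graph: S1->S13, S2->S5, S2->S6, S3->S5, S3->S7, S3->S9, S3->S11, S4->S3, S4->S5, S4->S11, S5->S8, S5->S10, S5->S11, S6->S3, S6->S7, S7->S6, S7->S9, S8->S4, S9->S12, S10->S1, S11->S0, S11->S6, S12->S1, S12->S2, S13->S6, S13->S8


BFS layer-by-layer from S6:
  dist 0: {S6}
  dist 1: {S3, S7}
  dist 2: {S5, S9, S11}
  dist 3: {S0, S8, S10, S12}
  -> S0 reached at distance 3
Shortest path length = 3

3


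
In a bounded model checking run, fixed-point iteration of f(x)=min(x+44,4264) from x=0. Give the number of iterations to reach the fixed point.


Step 1: x=0, cap=4264, increment=44
Step 2: x grows by 44 each step until capped at 4264; fixed point is x=4264
Step 3: iterations = ceil(4264/44) = 97

97


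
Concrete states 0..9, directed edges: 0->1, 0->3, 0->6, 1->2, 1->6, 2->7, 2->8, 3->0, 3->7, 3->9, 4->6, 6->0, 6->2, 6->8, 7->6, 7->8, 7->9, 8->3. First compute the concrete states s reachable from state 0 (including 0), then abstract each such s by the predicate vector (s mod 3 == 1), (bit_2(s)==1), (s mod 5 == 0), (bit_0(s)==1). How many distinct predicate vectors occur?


BFS from 0:
Concrete reachable: {0, 1, 2, 3, 6, 7, 8, 9}
Abstract via predicates (s mod 3 == 1), (bit_2(s)==1), (s mod 5 == 0), (bit_0(s)==1):
  (0,0,0,0) <- {2, 8}
  (0,0,0,1) <- {3, 9}
  (0,0,1,0) <- {0}
  (0,1,0,0) <- {6}
  (1,0,0,1) <- {1}
  (1,1,0,1) <- {7}
Distinct abstract states = 6

6


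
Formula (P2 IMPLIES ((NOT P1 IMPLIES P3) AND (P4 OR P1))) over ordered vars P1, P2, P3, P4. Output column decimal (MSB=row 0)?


Formula: (P2 IMPLIES ((NOT P1 IMPLIES P3) AND (P4 OR P1))) over P1, P2, P3, P4 (16 rows)
Evaluate each row (bits = P1,P2,P3,P4, MSB first):
  row 0 [0000]: (0 IMPLIES ((NOT 0 IMPLIES 0) AND (0 OR 0))) -> 1
  row 1 [0001]: (0 IMPLIES ((NOT 0 IMPLIES 0) AND (1 OR 0))) -> 1
  row 2 [0010]: (0 IMPLIES ((NOT 0 IMPLIES 1) AND (0 OR 0))) -> 1
  row 3 [0011]: (0 IMPLIES ((NOT 0 IMPLIES 1) AND (1 OR 0))) -> 1
  row 4 [0100]: (1 IMPLIES ((NOT 0 IMPLIES 0) AND (0 OR 0))) -> 0
  row 5 [0101]: (1 IMPLIES ((NOT 0 IMPLIES 0) AND (1 OR 0))) -> 0
  row 6 [0110]: (1 IMPLIES ((NOT 0 IMPLIES 1) AND (0 OR 0))) -> 0
  row 7 [0111]: (1 IMPLIES ((NOT 0 IMPLIES 1) AND (1 OR 0))) -> 1
  row 8 [1000]: (0 IMPLIES ((NOT 1 IMPLIES 0) AND (0 OR 1))) -> 1
  row 9 [1001]: (0 IMPLIES ((NOT 1 IMPLIES 0) AND (1 OR 1))) -> 1
  row 10 [1010]: (0 IMPLIES ((NOT 1 IMPLIES 1) AND (0 OR 1))) -> 1
  row 11 [1011]: (0 IMPLIES ((NOT 1 IMPLIES 1) AND (1 OR 1))) -> 1
  row 12 [1100]: (1 IMPLIES ((NOT 1 IMPLIES 0) AND (0 OR 1))) -> 1
  row 13 [1101]: (1 IMPLIES ((NOT 1 IMPLIES 0) AND (1 OR 1))) -> 1
  row 14 [1110]: (1 IMPLIES ((NOT 1 IMPLIES 1) AND (0 OR 1))) -> 1
  row 15 [1111]: (1 IMPLIES ((NOT 1 IMPLIES 1) AND (1 OR 1))) -> 1
Full result column, 4 rows per line (P1,P2 fixed per line; P3,P4 runs 00..11 left to right):
  rows 0-3 [P1,P2=00]: 1111  = hex F
  rows 4-7 [P1,P2=01]: 0001  = hex 1
  rows 8-11 [P1,P2=10]: 1111  = hex F
  rows 12-15 [P1,P2=11]: 1111  = hex F
Output column (row 0 .. row 15) = 1111000111111111
Output column grouped in 4s = 1111 0001 1111 1111 = 0xF1FF
Convert to decimal digit by digit (value = value*16 + digit):
  F -> 15
  15*16 + 1 = 241
  241*16 + 15 (F) = 3871
  3871*16 + 15 (F) = 61951
Decimal = 61951

61951


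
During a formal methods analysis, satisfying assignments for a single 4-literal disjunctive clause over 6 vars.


Step 1: Total=2^6=64
Step 2: Unsat when all 4 false: 2^2=4
Step 3: Sat=64-4=60

60


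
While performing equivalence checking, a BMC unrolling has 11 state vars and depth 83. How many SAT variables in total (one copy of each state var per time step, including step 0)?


BMC unrolls to depth k, creating one copy of each state var for steps 0..k.
Step count = 83 + 1 = 84 (steps 0 through 83)
Vars per step = 11
Total = 11 * 84 = 924

924


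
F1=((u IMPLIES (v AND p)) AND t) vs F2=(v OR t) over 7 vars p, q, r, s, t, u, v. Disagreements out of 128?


F1 = ((u IMPLIES (v AND p)) AND t)
F2 = (v OR t)
Evaluate both on each of 128 rows (bits = p,q,r,s,t,u,v):
  row 0 [0000000]: F1=0 F2=0 -> 0
  row 1 [0000001]: F1=0 F2=1 (differ) -> 1
  row 2 [0000010]: F1=0 F2=0 -> 0
  row 3 [0000011]: F1=0 F2=1 (differ) -> 1
  row 4 [0000100]: F1=1 F2=1 -> 0
  (every remaining row is evaluated the same way; all 128 results are listed next)
Full result column, 8 rows per line (p,q,r,s fixed per line; t,u,v runs 000..111 left to right):
  rows 0-7 [p,q,r,s=0000]: 01010011  (ones: 4)
  rows 8-15 [p,q,r,s=0001]: 01010011  (ones: 4)
  rows 16-23 [p,q,r,s=0010]: 01010011  (ones: 4)
  rows 24-31 [p,q,r,s=0011]: 01010011  (ones: 4)
  rows 32-39 [p,q,r,s=0100]: 01010011  (ones: 4)
  rows 40-47 [p,q,r,s=0101]: 01010011  (ones: 4)
  rows 48-55 [p,q,r,s=0110]: 01010011  (ones: 4)
  rows 56-63 [p,q,r,s=0111]: 01010011  (ones: 4)
  rows 64-71 [p,q,r,s=1000]: 01010010  (ones: 3)
  rows 72-79 [p,q,r,s=1001]: 01010010  (ones: 3)
  rows 80-87 [p,q,r,s=1010]: 01010010  (ones: 3)
  rows 88-95 [p,q,r,s=1011]: 01010010  (ones: 3)
  rows 96-103 [p,q,r,s=1100]: 01010010  (ones: 3)
  rows 104-111 [p,q,r,s=1101]: 01010010  (ones: 3)
  rows 112-119 [p,q,r,s=1110]: 01010010  (ones: 3)
  rows 120-127 [p,q,r,s=1111]: 01010010  (ones: 3)
Disagreements = 4+4+4+4+4+4+4+4+3+3+3+3+3+3+3+3 = 56

56
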